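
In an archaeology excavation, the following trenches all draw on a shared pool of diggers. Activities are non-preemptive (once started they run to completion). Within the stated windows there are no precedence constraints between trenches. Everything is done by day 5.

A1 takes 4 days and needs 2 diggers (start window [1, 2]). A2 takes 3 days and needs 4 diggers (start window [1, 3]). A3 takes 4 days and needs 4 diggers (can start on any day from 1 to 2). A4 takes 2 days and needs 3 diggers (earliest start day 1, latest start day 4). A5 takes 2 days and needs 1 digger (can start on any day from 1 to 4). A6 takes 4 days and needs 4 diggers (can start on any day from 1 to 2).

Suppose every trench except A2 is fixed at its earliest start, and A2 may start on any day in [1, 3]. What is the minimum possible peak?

A2@1: d1:18  d2:18  d3:14  d4:10  d5:0 → peak 18
A2@2: d1:14  d2:18  d3:14  d4:14  d5:0 → peak 18
A2@3: d1:14  d2:14  d3:14  d4:14  d5:4 → peak 14
Best is A2@3, peak 14.

14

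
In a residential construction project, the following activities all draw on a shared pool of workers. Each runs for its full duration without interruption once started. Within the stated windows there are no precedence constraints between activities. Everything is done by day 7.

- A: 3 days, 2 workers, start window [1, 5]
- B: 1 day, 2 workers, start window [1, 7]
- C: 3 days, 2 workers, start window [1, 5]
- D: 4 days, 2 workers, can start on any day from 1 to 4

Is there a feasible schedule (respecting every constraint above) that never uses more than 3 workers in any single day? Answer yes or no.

no

Total worker-days = 22; over 7 days the average is 22/7 > 3, so some day must exceed 3.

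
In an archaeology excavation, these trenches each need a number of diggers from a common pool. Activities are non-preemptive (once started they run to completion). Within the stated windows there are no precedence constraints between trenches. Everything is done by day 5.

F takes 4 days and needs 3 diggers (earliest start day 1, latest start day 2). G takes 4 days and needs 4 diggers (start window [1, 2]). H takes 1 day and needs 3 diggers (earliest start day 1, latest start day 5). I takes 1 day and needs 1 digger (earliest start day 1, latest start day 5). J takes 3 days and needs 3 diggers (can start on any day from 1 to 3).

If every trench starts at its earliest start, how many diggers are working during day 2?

10

At early start, day 2 has: F, G, J.
Demand: 3 + 4 + 3 = 10.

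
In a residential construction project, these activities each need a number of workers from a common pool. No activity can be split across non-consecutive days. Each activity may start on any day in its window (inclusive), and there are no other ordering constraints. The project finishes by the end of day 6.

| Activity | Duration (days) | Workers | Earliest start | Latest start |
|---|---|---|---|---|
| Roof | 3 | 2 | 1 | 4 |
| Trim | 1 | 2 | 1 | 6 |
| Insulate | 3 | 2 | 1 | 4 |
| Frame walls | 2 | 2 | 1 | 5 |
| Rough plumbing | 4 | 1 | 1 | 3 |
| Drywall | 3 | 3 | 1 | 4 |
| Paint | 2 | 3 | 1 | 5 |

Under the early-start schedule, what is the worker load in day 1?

At early start, day 1 has: Roof, Trim, Insulate, Frame walls, Rough plumbing, Drywall, Paint.
Demand: 2 + 2 + 2 + 2 + 1 + 3 + 3 = 15.

15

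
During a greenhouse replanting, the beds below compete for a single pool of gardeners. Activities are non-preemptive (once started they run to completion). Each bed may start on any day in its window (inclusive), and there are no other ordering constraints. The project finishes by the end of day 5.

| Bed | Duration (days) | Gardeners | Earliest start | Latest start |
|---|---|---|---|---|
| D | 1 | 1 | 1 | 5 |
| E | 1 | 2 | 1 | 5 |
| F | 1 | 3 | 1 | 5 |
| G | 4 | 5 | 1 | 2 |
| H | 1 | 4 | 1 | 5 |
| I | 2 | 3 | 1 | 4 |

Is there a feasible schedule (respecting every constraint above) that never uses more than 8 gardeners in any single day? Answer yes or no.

yes

Schedule D@1, E@1, F@2, G@1, H@5, I@3: d1:8  d2:8  d3:8  d4:8  d5:4 — peak 8 ≤ 8.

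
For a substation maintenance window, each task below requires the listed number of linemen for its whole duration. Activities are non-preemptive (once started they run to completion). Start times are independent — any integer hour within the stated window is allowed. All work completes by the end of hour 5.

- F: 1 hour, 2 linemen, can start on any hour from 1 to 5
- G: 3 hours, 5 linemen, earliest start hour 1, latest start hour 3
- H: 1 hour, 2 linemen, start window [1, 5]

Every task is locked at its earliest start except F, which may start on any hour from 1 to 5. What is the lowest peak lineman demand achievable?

7

F@1: h1:9  h2:5  h3:5  h4:0  h5:0 → peak 9
F@2: h1:7  h2:7  h3:5  h4:0  h5:0 → peak 7
F@3: h1:7  h2:5  h3:7  h4:0  h5:0 → peak 7
F@4: h1:7  h2:5  h3:5  h4:2  h5:0 → peak 7
F@5: h1:7  h2:5  h3:5  h4:0  h5:2 → peak 7
Best is F@2, peak 7.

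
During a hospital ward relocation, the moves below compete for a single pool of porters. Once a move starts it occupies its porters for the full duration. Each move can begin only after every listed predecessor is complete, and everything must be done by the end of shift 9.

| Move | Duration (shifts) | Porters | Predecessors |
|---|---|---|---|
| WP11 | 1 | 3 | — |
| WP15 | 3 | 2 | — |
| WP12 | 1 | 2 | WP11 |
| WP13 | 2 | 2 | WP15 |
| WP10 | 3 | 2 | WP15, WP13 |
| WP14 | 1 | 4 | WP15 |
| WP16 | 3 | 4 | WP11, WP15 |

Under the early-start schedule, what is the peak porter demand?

10

Early-start schedule: WP11@1, WP15@1, WP12@2, WP13@4, WP10@6, WP14@4, WP16@4.
Load per shift: shift 1: 5, shift 2: 4, shift 3: 2, shift 4: 10, shift 5: 6, shift 6: 6, shift 7: 2, shift 8: 2, shift 9: 0.
Peak is 10.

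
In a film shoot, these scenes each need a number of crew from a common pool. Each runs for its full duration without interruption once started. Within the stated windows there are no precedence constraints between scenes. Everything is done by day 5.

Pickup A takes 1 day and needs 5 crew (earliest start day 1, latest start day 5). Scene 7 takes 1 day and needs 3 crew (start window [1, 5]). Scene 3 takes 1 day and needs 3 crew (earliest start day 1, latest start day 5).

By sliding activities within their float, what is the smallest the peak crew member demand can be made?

5

Early-start (Pickup A@1, Scene 7@1, Scene 3@1) gives peak 11: d1:11  d2:0  d3:0  d4:0  d5:0.
Shift Scene 7→2, Scene 3→3.
Schedule Pickup A@1, Scene 7@2, Scene 3@3: d1:5  d2:3  d3:3  d4:0  d5:0 — peak 5.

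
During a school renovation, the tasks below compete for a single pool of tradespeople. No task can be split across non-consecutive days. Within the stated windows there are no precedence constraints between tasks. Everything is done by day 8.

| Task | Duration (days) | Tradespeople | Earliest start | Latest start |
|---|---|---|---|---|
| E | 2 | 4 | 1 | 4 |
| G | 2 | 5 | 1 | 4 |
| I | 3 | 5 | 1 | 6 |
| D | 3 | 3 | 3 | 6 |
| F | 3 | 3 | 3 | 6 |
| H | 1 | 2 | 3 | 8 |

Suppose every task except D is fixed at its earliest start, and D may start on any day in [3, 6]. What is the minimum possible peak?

14

D@3: d1:14  d2:14  d3:13  d4:6  d5:6  d6:0  d7:0  d8:0 → peak 14
D@4: d1:14  d2:14  d3:10  d4:6  d5:6  d6:3  d7:0  d8:0 → peak 14
D@5: d1:14  d2:14  d3:10  d4:3  d5:6  d6:3  d7:3  d8:0 → peak 14
D@6: d1:14  d2:14  d3:10  d4:3  d5:3  d6:3  d7:3  d8:3 → peak 14
Best is D@3, peak 14.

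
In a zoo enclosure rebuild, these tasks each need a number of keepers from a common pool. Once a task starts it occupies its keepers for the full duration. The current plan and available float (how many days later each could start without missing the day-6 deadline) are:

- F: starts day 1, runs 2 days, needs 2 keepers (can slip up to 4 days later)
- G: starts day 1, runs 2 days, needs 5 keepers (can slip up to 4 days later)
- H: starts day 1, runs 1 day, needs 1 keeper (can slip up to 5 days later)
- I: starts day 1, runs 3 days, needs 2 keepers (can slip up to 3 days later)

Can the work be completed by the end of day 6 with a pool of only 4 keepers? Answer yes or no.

no

The minimum achievable peak is 5; 4 < 5, so no feasible schedule stays within the cap.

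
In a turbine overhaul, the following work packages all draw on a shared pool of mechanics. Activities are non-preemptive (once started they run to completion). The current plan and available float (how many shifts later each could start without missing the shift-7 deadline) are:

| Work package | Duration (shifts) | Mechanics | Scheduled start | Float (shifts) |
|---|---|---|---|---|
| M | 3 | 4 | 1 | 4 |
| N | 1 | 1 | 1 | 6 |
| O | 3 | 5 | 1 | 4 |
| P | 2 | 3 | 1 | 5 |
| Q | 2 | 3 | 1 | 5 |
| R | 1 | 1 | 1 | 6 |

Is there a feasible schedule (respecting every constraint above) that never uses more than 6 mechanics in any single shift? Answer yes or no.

The minimum achievable peak is 7; 6 < 7, so no feasible schedule stays within the cap.

no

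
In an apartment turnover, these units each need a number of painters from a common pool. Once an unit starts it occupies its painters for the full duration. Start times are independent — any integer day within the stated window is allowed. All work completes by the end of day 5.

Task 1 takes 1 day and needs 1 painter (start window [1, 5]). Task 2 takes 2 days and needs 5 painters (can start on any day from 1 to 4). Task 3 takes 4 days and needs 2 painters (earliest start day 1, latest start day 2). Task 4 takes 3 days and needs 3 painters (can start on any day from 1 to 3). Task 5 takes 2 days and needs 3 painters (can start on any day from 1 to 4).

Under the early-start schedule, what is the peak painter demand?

14

Early-start schedule: Task 1@1, Task 2@1, Task 3@1, Task 4@1, Task 5@1.
Load per day: day 1: 14, day 2: 13, day 3: 5, day 4: 2, day 5: 0.
Peak is 14.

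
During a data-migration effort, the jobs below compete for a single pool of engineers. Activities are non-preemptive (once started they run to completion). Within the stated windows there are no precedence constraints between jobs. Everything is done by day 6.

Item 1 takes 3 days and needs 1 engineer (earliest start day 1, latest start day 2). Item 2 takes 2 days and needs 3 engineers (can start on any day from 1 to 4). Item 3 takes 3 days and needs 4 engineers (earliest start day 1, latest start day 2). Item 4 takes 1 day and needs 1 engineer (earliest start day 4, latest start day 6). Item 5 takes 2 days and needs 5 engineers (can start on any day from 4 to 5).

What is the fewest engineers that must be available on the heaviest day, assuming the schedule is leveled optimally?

8

Schedule Item 1@1, Item 2@1, Item 3@1, Item 4@4, Item 5@4: d1:8  d2:8  d3:5  d4:6  d5:5  d6:0 — peak 8.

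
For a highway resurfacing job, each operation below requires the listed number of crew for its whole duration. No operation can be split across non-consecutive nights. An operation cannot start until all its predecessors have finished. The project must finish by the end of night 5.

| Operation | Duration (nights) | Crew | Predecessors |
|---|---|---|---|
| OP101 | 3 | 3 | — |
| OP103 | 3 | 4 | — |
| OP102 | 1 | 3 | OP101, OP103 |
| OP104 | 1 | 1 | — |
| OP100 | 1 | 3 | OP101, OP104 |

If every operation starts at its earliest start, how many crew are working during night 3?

At early start, night 3 has: OP101, OP103.
Demand: 3 + 4 = 7.

7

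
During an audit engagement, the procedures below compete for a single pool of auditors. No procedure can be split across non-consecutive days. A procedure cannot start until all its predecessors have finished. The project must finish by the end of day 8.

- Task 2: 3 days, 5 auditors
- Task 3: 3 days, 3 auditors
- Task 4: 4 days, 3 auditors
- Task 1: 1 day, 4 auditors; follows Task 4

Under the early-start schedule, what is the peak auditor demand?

Early-start schedule: Task 2@1, Task 3@1, Task 4@1, Task 1@5.
Load per day: day 1: 11, day 2: 11, day 3: 11, day 4: 3, day 5: 4, day 6: 0, day 7: 0, day 8: 0.
Peak is 11.

11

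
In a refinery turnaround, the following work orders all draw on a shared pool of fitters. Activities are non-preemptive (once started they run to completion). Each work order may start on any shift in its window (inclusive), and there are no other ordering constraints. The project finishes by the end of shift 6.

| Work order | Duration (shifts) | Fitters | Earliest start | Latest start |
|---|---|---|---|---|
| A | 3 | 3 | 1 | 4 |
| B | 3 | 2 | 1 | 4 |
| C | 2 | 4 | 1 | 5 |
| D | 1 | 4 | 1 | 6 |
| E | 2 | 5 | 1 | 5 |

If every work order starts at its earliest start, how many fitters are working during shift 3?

At early start, shift 3 has: A, B.
Demand: 3 + 2 = 5.

5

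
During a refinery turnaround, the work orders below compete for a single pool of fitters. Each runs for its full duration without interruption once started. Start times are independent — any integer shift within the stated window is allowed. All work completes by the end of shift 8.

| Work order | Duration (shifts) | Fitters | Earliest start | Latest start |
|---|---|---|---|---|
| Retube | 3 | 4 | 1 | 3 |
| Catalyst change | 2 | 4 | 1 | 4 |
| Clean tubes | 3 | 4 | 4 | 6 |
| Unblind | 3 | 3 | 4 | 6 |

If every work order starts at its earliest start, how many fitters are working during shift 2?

At early start, shift 2 has: Retube, Catalyst change.
Demand: 4 + 4 = 8.

8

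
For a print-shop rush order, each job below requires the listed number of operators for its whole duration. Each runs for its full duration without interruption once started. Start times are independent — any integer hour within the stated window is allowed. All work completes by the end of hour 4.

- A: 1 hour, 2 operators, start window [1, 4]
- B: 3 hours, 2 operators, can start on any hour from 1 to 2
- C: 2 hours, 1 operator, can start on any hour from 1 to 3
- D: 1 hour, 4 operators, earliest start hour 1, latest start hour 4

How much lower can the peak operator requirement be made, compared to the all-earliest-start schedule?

Early-start peak: h1:9  h2:3  h3:2  h4:0 ⇒ 9.
Leveled (A@1, B@1, C@2, D@4): h1:4  h2:3  h3:3  h4:4 ⇒ 4.
Reduction 9 − 4 = 5.

5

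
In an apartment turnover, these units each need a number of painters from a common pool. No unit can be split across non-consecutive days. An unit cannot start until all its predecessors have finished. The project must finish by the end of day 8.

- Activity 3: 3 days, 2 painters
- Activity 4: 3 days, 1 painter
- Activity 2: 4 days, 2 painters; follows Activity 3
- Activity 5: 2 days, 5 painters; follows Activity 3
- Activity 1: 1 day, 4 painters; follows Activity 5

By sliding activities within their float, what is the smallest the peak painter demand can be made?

Schedule Activity 3@1, Activity 4@1, Activity 2@4, Activity 5@4, Activity 1@6: d1:3  d2:3  d3:3  d4:7  d5:7  d6:6  d7:2  d8:0 — peak 7.

7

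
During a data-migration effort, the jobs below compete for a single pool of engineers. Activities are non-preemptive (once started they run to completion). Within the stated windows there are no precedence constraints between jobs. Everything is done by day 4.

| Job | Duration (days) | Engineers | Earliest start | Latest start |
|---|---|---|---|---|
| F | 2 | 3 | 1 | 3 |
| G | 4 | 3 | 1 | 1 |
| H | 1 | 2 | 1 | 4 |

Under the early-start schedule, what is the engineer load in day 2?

At early start, day 2 has: F, G.
Demand: 3 + 3 = 6.

6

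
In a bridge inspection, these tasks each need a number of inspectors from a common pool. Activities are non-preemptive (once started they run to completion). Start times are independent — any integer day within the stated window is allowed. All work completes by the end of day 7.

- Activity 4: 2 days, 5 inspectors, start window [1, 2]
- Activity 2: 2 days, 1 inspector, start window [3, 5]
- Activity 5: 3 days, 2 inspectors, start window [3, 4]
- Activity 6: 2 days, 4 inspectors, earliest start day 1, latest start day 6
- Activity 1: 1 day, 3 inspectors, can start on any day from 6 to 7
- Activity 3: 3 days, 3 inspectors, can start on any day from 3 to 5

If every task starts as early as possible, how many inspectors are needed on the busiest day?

9

Early-start schedule: Activity 4@1, Activity 2@3, Activity 5@3, Activity 6@1, Activity 1@6, Activity 3@3.
Load per day: day 1: 9, day 2: 9, day 3: 6, day 4: 6, day 5: 5, day 6: 3, day 7: 0.
Peak is 9.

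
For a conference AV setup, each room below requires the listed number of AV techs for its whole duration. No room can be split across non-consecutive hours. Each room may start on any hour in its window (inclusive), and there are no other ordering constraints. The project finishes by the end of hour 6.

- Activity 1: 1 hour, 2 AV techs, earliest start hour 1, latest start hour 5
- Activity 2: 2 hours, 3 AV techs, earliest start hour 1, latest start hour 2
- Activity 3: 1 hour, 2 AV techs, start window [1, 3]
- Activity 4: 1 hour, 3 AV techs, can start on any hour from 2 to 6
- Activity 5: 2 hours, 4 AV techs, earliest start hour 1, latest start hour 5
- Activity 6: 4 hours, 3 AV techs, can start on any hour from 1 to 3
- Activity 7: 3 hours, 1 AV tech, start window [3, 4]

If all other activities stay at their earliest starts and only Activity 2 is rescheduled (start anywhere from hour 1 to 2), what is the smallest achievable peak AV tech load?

Activity 2@1: h1:14  h2:13  h3:4  h4:4  h5:1  h6:0 → peak 14
Activity 2@2: h1:11  h2:13  h3:7  h4:4  h5:1  h6:0 → peak 13
Best is Activity 2@2, peak 13.

13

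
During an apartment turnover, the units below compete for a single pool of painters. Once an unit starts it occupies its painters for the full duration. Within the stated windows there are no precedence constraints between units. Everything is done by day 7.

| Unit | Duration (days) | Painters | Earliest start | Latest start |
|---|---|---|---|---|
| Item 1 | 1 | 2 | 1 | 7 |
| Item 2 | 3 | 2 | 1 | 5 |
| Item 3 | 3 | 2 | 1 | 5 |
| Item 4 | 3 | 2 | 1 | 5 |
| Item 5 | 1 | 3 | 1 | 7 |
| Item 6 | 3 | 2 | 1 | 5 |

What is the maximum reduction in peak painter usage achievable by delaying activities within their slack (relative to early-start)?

8

Early-start peak: d1:13  d2:8  d3:8  d4:0  d5:0  d6:0  d7:0 ⇒ 13.
Leveled (Item 1@1, Item 2@1, Item 3@2, Item 4@4, Item 5@7, Item 6@5): d1:4  d2:4  d3:4  d4:4  d5:4  d6:4  d7:5 ⇒ 5.
Reduction 13 − 5 = 8.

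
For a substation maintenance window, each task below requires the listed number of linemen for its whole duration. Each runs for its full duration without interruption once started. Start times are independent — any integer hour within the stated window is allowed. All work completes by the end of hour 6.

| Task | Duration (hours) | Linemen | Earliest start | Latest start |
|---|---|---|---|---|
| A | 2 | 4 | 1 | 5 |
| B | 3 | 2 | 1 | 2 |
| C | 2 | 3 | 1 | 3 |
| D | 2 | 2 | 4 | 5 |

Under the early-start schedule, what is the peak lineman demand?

9

Early-start schedule: A@1, B@1, C@1, D@4.
Load per hour: hour 1: 9, hour 2: 9, hour 3: 2, hour 4: 2, hour 5: 2, hour 6: 0.
Peak is 9.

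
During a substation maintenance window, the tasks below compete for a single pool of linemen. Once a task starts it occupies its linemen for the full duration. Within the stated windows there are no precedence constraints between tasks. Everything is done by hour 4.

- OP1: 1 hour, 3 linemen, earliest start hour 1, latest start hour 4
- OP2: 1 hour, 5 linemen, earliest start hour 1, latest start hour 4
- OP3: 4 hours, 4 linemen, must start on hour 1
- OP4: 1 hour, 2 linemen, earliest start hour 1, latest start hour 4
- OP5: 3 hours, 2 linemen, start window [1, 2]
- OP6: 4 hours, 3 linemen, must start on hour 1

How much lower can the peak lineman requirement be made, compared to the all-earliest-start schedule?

7

Early-start peak: h1:19  h2:9  h3:9  h4:7 ⇒ 19.
Leveled (OP1@1, OP2@4, OP3@1, OP4@2, OP5@1, OP6@1): h1:12  h2:11  h3:9  h4:12 ⇒ 12.
Reduction 19 − 12 = 7.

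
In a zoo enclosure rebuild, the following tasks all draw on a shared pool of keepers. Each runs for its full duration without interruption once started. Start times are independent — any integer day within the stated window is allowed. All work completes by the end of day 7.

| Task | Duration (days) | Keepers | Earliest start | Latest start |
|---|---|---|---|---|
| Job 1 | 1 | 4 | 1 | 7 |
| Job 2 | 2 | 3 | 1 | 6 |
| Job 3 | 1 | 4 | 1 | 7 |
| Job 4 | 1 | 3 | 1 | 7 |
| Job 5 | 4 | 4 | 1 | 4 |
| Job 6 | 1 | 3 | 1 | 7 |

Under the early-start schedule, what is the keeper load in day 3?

4

At early start, day 3 has: Job 5.
Demand: 4 = 4.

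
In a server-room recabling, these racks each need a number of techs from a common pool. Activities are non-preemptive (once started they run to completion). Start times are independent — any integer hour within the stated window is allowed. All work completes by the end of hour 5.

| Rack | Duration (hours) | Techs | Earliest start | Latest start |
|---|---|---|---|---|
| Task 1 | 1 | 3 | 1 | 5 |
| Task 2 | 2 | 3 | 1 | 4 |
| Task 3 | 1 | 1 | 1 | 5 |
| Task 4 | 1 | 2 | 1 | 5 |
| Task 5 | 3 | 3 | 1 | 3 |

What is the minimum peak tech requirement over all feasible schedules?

Early-start (Task 1@1, Task 2@1, Task 3@1, Task 4@1, Task 5@1) gives peak 12: h1:12  h2:6  h3:3  h4:0  h5:0.
Shift Task 3→2, Task 4→2, Task 5→3.
Schedule Task 1@1, Task 2@1, Task 3@2, Task 4@2, Task 5@3: h1:6  h2:6  h3:3  h4:3  h5:3 — peak 6.

6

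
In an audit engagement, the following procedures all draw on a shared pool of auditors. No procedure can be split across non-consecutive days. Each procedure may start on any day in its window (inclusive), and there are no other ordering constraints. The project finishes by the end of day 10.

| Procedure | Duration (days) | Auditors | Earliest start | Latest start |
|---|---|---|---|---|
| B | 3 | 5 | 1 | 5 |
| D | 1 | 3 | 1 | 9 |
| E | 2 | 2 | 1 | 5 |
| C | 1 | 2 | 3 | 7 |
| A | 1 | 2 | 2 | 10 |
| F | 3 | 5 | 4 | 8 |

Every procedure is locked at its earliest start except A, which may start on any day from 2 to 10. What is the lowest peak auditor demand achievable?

10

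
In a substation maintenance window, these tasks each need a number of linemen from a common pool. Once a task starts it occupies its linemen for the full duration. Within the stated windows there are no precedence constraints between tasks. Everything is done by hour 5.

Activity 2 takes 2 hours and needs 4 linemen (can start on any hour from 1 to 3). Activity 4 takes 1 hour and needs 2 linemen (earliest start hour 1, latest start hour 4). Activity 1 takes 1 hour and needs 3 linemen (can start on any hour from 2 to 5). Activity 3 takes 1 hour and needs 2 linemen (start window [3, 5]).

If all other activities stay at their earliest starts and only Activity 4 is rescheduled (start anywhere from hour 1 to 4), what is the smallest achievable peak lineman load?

Activity 4@1: h1:6  h2:7  h3:2  h4:0  h5:0 → peak 7
Activity 4@2: h1:4  h2:9  h3:2  h4:0  h5:0 → peak 9
Activity 4@3: h1:4  h2:7  h3:4  h4:0  h5:0 → peak 7
Activity 4@4: h1:4  h2:7  h3:2  h4:2  h5:0 → peak 7
Best is Activity 4@1, peak 7.

7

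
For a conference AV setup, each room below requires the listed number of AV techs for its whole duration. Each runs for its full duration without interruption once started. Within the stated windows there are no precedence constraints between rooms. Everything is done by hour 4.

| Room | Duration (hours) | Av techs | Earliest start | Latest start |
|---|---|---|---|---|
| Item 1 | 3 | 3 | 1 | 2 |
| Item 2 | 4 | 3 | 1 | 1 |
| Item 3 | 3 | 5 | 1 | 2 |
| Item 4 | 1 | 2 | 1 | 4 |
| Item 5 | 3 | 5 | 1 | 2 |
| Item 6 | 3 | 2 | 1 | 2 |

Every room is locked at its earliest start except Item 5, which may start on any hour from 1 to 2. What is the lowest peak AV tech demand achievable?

Item 5@1: h1:20  h2:18  h3:18  h4:3 → peak 20
Item 5@2: h1:15  h2:18  h3:18  h4:8 → peak 18
Best is Item 5@2, peak 18.

18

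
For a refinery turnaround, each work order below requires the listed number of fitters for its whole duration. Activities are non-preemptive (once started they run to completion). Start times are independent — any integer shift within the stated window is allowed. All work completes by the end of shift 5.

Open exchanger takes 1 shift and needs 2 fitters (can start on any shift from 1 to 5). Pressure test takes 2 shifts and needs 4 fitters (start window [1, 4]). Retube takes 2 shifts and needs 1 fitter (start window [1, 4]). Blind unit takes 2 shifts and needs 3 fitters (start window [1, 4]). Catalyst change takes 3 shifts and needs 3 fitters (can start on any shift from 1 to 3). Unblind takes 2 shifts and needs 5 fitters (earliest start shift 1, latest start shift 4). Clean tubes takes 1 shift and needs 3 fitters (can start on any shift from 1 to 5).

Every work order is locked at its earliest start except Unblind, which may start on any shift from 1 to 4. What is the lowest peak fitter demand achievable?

16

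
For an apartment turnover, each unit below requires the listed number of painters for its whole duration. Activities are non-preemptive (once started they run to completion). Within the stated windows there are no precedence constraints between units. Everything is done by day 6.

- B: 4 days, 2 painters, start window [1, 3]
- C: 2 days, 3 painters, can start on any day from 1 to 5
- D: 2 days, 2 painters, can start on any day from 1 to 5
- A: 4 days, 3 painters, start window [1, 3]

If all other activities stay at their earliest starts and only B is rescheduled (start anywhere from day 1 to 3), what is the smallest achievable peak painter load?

8

B@1: d1:10  d2:10  d3:5  d4:5  d5:0  d6:0 → peak 10
B@2: d1:8  d2:10  d3:5  d4:5  d5:2  d6:0 → peak 10
B@3: d1:8  d2:8  d3:5  d4:5  d5:2  d6:2 → peak 8
Best is B@3, peak 8.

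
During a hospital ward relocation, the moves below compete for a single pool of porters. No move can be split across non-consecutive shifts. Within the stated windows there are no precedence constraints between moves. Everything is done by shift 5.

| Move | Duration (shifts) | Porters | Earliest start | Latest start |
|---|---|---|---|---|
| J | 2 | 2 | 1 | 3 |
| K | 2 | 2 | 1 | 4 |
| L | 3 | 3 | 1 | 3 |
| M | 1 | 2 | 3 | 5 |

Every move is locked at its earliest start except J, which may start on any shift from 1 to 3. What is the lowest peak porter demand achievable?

J@1: s1:7  s2:7  s3:5  s4:0  s5:0 → peak 7
J@2: s1:5  s2:7  s3:7  s4:0  s5:0 → peak 7
J@3: s1:5  s2:5  s3:7  s4:2  s5:0 → peak 7
Best is J@1, peak 7.

7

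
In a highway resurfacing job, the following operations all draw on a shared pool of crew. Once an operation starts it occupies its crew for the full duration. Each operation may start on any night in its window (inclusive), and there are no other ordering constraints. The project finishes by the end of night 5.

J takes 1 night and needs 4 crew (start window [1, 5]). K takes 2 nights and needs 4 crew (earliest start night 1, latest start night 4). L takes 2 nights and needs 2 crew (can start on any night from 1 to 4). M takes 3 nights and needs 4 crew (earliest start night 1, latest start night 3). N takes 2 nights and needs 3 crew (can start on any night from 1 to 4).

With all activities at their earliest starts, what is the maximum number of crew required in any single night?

Early-start schedule: J@1, K@1, L@1, M@1, N@1.
Load per night: night 1: 17, night 2: 13, night 3: 4, night 4: 0, night 5: 0.
Peak is 17.

17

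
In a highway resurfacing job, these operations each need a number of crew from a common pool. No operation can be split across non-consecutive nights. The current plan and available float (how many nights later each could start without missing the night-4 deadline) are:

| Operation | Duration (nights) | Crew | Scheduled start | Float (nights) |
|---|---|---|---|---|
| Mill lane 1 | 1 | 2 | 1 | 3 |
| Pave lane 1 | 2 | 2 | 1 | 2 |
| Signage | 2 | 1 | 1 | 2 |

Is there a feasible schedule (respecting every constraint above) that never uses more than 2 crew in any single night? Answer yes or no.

The minimum achievable peak is 3; 2 < 3, so no feasible schedule stays within the cap.

no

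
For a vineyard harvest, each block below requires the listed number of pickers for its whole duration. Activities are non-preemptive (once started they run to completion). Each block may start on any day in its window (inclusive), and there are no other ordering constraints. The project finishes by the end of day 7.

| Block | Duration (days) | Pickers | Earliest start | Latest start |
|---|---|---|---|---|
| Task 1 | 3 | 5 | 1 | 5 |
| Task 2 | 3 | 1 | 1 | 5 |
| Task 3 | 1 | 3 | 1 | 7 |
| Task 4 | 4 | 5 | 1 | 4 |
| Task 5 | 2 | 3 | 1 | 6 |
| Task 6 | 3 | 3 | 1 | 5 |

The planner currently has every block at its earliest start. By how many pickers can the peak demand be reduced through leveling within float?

11

Early-start peak: d1:20  d2:17  d3:14  d4:5  d5:0  d6:0  d7:0 ⇒ 20.
Leveled (Task 1@1, Task 2@1, Task 3@1, Task 4@4, Task 5@2, Task 6@4): d1:9  d2:9  d3:9  d4:8  d5:8  d6:8  d7:5 ⇒ 9.
Reduction 20 − 9 = 11.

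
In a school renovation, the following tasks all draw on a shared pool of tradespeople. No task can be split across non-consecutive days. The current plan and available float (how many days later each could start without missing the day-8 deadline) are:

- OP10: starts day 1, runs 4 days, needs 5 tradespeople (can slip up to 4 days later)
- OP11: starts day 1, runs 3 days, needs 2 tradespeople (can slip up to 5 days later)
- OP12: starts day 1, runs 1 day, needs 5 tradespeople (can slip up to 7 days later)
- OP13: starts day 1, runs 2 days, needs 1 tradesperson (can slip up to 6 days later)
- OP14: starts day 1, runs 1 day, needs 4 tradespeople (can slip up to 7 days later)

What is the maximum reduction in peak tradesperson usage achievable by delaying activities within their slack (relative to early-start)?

11

Early-start peak: d1:17  d2:8  d3:7  d4:5  d5:0  d6:0  d7:0  d8:0 ⇒ 17.
Leveled (OP10@1, OP11@5, OP12@8, OP13@1, OP14@5): d1:6  d2:6  d3:5  d4:5  d5:6  d6:2  d7:2  d8:5 ⇒ 6.
Reduction 17 − 6 = 11.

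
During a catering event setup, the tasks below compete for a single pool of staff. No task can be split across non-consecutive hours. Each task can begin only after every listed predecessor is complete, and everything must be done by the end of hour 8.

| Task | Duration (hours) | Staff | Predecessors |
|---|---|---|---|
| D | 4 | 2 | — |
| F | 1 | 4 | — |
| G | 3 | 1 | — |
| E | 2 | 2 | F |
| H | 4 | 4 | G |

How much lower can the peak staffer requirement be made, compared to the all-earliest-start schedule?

Early-start peak: h1:7  h2:5  h3:5  h4:6  h5:4  h6:4  h7:4  h8:0 ⇒ 7.
Leveled (D@1, F@1, G@2, E@2, H@5): h1:6  h2:5  h3:5  h4:3  h5:4  h6:4  h7:4  h8:4 ⇒ 6.
Reduction 7 − 6 = 1.

1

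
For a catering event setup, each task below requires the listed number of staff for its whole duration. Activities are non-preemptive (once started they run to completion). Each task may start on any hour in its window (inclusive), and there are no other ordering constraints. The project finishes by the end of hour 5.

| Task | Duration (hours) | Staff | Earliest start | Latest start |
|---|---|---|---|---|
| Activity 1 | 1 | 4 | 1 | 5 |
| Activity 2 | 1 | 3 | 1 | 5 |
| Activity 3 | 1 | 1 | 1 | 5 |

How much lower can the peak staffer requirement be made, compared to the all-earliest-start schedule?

4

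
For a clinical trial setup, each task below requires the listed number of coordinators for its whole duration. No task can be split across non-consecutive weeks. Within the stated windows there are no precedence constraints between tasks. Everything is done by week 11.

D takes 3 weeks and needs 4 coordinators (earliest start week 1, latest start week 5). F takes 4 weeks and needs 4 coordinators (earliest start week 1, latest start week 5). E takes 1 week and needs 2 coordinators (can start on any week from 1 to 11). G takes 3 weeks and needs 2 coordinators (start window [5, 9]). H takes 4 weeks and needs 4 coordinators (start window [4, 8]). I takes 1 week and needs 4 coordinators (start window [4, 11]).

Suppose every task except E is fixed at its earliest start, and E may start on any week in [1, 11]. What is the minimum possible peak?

E@1: w1:10  w2:8  w3:8  w4:12  w5:6  w6:6  w7:6  w8:0  w9:0  w10:0  w11:0 → peak 12
E@2: w1:8  w2:10  w3:8  w4:12  w5:6  w6:6  w7:6  w8:0  w9:0  w10:0  w11:0 → peak 12
E@3: w1:8  w2:8  w3:10  w4:12  w5:6  w6:6  w7:6  w8:0  w9:0  w10:0  w11:0 → peak 12
E@4: w1:8  w2:8  w3:8  w4:14  w5:6  w6:6  w7:6  w8:0  w9:0  w10:0  w11:0 → peak 14
E@5: w1:8  w2:8  w3:8  w4:12  w5:8  w6:6  w7:6  w8:0  w9:0  w10:0  w11:0 → peak 12
E@6: w1:8  w2:8  w3:8  w4:12  w5:6  w6:8  w7:6  w8:0  w9:0  w10:0  w11:0 → peak 12
E@7: w1:8  w2:8  w3:8  w4:12  w5:6  w6:6  w7:8  w8:0  w9:0  w10:0  w11:0 → peak 12
E@8: w1:8  w2:8  w3:8  w4:12  w5:6  w6:6  w7:6  w8:2  w9:0  w10:0  w11:0 → peak 12
E@9: w1:8  w2:8  w3:8  w4:12  w5:6  w6:6  w7:6  w8:0  w9:2  w10:0  w11:0 → peak 12
E@10: w1:8  w2:8  w3:8  w4:12  w5:6  w6:6  w7:6  w8:0  w9:0  w10:2  w11:0 → peak 12
E@11: w1:8  w2:8  w3:8  w4:12  w5:6  w6:6  w7:6  w8:0  w9:0  w10:0  w11:2 → peak 12
Best is E@1, peak 12.

12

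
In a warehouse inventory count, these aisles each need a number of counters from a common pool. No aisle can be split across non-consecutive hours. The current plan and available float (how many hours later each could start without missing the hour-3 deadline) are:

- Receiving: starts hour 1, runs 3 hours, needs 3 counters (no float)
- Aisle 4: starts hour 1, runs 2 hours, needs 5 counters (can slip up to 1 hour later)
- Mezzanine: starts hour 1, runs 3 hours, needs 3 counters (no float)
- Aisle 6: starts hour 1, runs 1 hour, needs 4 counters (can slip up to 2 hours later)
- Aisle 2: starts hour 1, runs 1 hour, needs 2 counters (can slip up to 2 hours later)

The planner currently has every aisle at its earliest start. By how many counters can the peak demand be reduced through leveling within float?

Early-start peak: h1:17  h2:11  h3:6 ⇒ 17.
Leveled (Receiving@1, Aisle 4@1, Mezzanine@1, Aisle 6@3, Aisle 2@3): h1:11  h2:11  h3:12 ⇒ 12.
Reduction 17 − 12 = 5.

5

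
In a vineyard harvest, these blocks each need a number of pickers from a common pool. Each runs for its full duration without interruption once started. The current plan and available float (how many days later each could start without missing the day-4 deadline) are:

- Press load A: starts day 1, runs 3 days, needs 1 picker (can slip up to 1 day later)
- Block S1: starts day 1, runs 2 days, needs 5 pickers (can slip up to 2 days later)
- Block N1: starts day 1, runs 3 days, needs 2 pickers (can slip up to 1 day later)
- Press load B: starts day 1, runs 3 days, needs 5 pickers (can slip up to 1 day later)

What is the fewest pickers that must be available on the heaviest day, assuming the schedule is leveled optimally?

13

Schedule Press load A@1, Block S1@1, Block N1@1, Press load B@1: d1:13  d2:13  d3:8  d4:0 — peak 13.
No arrangement of the 24 feasible schedules does better.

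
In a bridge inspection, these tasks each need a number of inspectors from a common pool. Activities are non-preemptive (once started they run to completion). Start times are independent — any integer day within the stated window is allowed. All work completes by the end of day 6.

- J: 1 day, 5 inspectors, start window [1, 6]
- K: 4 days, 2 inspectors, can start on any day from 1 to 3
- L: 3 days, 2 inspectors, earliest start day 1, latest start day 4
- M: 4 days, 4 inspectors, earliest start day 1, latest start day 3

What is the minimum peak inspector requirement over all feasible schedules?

Early-start (J@1, K@1, L@1, M@1) gives peak 13: d1:13  d2:8  d3:8  d4:6  d5:0  d6:0.
Shift L→2, M→2.
Schedule J@1, K@1, L@2, M@2: d1:7  d2:8  d3:8  d4:8  d5:4  d6:0 — peak 8.

8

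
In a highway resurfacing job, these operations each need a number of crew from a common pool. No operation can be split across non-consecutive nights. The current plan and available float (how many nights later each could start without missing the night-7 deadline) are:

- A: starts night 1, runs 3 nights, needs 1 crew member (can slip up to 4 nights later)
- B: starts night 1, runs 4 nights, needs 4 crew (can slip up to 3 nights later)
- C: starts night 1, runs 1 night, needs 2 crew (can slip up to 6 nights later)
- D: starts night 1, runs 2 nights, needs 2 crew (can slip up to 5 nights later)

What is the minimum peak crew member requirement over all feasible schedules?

4

Early-start (A@1, B@1, C@1, D@1) gives peak 9: n1:9  n2:7  n3:5  n4:4  n5:0  n6:0  n7:0.
Shift B→4, D→2.
Schedule A@1, B@4, C@1, D@2: n1:3  n2:3  n3:3  n4:4  n5:4  n6:4  n7:4 — peak 4.
Total crew member-nights = 25 over 7 nights ⇒ peak ≥ ⌈25/7⌉ = 4, so 4 is optimal.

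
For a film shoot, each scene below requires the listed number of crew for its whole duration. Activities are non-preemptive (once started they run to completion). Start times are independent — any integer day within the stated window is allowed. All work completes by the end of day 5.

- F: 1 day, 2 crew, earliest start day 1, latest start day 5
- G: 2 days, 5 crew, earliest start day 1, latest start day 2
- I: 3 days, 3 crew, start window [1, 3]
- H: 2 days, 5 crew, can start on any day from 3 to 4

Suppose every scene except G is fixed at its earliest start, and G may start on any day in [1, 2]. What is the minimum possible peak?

10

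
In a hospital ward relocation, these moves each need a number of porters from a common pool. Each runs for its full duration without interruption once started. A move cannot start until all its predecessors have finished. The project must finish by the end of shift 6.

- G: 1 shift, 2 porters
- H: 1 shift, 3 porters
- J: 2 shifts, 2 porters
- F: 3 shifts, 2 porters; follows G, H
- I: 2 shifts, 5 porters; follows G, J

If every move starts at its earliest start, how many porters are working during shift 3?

7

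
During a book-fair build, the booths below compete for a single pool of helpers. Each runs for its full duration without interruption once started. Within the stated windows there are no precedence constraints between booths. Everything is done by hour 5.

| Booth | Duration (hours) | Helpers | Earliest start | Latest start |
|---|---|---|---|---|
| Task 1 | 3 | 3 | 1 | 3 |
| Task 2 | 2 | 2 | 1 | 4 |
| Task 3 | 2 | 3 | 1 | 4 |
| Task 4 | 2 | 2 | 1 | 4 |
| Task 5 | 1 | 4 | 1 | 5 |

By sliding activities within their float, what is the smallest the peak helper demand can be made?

6

Early-start (Task 1@1, Task 2@1, Task 3@1, Task 4@1, Task 5@1) gives peak 14: h1:14  h2:10  h3:3  h4:0  h5:0.
Shift Task 3→3, Task 4→4, Task 5→5.
Schedule Task 1@1, Task 2@1, Task 3@3, Task 4@4, Task 5@5: h1:5  h2:5  h3:6  h4:5  h5:6 — peak 6.
Total helper-hours = 27 over 5 hours ⇒ peak ≥ ⌈27/5⌉ = 6, so 6 is optimal.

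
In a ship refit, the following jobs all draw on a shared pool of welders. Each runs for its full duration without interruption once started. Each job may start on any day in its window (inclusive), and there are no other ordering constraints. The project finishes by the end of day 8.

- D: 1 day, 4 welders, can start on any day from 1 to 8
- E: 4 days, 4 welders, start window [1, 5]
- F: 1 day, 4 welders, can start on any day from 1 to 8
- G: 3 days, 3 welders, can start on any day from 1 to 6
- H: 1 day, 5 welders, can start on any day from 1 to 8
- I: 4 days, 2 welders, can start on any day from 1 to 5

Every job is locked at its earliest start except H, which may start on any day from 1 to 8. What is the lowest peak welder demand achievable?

17

H@1: d1:22  d2:9  d3:9  d4:6  d5:0  d6:0  d7:0  d8:0 → peak 22
H@2: d1:17  d2:14  d3:9  d4:6  d5:0  d6:0  d7:0  d8:0 → peak 17
H@3: d1:17  d2:9  d3:14  d4:6  d5:0  d6:0  d7:0  d8:0 → peak 17
H@4: d1:17  d2:9  d3:9  d4:11  d5:0  d6:0  d7:0  d8:0 → peak 17
H@5: d1:17  d2:9  d3:9  d4:6  d5:5  d6:0  d7:0  d8:0 → peak 17
H@6: d1:17  d2:9  d3:9  d4:6  d5:0  d6:5  d7:0  d8:0 → peak 17
H@7: d1:17  d2:9  d3:9  d4:6  d5:0  d6:0  d7:5  d8:0 → peak 17
H@8: d1:17  d2:9  d3:9  d4:6  d5:0  d6:0  d7:0  d8:5 → peak 17
Best is H@2, peak 17.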